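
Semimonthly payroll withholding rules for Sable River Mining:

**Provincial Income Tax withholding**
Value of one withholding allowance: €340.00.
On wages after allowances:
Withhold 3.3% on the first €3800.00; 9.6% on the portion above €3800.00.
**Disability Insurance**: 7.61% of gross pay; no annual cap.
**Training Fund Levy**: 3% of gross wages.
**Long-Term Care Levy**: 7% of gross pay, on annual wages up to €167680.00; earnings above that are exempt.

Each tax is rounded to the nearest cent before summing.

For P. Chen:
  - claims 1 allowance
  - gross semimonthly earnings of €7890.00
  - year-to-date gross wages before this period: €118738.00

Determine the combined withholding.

€1874.83

Provincial Income Tax: taxable = €7890.00 − 1×€340.00 = €7550.00
  €125.40 + 9.6% × (€7550.00 − €3800.00) = €125.40 + 9.6% × €3750.00 = €485.40
Disability Insurance: 7.61% × €7890.00 = €600.43
Training Fund Levy: 3% × €7890.00 = €236.70
Long-Term Care Levy: 7% × €7890.00 = €552.30
Total: €485.40 + €600.43 + €236.70 + €552.30 = €1874.83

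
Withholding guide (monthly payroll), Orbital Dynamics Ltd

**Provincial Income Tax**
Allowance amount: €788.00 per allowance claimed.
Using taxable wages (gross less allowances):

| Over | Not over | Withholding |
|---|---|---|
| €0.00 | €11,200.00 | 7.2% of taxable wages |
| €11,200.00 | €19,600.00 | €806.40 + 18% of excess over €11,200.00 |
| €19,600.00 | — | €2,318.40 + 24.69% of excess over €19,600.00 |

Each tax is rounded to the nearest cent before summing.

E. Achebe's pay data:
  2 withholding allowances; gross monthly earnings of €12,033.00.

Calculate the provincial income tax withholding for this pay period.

Provincial Income Tax: taxable = €12,033.00 − 2×€788.00 = €10,457.00
  7.2% × €10,457.00 = €752.90

€752.90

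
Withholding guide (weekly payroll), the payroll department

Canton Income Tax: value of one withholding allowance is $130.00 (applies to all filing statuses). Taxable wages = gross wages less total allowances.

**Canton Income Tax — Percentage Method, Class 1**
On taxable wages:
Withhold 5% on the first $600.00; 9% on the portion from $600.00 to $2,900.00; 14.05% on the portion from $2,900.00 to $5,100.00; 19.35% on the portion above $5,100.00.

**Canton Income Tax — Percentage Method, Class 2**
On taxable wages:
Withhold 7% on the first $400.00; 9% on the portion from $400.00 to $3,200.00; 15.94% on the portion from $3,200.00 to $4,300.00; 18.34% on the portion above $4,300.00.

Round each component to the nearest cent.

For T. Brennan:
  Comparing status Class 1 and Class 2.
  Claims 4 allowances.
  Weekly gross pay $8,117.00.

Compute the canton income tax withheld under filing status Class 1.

Canton Income Tax (Class 1): taxable = $8,117.00 − 4×$130.00 = $7,597.00
  $546.10 + 19.35% × ($7,597.00 − $5,100.00) = $546.10 + 19.35% × $2,497.00 = $1,029.27

$1,029.27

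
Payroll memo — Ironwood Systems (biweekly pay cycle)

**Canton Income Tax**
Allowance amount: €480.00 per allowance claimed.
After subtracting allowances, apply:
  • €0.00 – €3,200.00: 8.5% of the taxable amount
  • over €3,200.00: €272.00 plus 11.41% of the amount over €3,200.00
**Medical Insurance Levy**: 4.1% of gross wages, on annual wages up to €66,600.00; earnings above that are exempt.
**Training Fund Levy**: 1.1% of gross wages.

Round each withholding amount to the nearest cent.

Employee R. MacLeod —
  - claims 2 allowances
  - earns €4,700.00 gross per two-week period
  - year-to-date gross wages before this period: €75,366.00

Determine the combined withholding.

Canton Income Tax: taxable = €4,700.00 − 2×€480.00 = €3,740.00
  €272.00 + 11.41% × (€3,740.00 − €3,200.00) = €272.00 + 11.41% × €540.00 = €333.61
Medical Insurance Levy: YTD €75,366.00 ≥ cap €66,600.00 → €0.00
Training Fund Levy: 1.1% × €4,700.00 = €51.70
Total: €333.61 + €0.00 + €51.70 = €385.31

€385.31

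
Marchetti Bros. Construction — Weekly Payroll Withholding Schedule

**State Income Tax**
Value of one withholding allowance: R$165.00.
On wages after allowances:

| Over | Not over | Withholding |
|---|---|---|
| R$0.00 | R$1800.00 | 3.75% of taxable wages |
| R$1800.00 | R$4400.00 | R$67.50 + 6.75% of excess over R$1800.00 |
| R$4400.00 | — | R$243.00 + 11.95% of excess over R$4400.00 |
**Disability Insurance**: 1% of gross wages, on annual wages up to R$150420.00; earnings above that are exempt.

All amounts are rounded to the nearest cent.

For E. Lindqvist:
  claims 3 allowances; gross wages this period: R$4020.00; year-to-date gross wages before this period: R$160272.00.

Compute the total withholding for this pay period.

State Income Tax: taxable = R$4020.00 − 3×R$165.00 = R$3525.00
  R$67.50 + 6.75% × (R$3525.00 − R$1800.00) = R$67.50 + 6.75% × R$1725.00 = R$183.94
Disability Insurance: YTD R$160272.00 ≥ cap R$150420.00 → R$0.00
Total: R$183.94 + R$0.00 = R$183.94

R$183.94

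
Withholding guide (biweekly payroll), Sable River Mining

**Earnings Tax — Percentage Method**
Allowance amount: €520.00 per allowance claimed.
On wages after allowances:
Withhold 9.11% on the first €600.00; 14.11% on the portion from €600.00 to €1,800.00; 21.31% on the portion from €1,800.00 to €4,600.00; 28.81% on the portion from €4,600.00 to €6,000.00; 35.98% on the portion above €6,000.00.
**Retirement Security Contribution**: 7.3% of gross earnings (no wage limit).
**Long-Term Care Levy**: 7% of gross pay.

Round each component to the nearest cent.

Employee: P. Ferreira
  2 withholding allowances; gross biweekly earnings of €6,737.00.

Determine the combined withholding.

Earnings Tax: taxable = €6,737.00 − 2×€520.00 = €5,697.00
  €820.66 + 28.81% × (€5,697.00 − €4,600.00) = €820.66 + 28.81% × €1,097.00 = €1,136.71
Retirement Security Contribution: 7.3% × €6,737.00 = €491.80
Long-Term Care Levy: 7% × €6,737.00 = €471.59
Total: €1,136.71 + €491.80 + €471.59 = €2,100.10

€2,100.10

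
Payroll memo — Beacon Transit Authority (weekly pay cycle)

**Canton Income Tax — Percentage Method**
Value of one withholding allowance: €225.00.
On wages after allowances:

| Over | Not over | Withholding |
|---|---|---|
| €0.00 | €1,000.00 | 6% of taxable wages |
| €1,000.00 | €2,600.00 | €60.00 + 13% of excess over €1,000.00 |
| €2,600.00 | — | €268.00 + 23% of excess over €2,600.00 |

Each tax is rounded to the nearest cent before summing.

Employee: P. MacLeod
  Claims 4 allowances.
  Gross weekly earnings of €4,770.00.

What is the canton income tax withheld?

€560.10

Canton Income Tax: taxable = €4,770.00 − 4×€225.00 = €3,870.00
  €268.00 + 23% × (€3,870.00 − €2,600.00) = €268.00 + 23% × €1,270.00 = €560.10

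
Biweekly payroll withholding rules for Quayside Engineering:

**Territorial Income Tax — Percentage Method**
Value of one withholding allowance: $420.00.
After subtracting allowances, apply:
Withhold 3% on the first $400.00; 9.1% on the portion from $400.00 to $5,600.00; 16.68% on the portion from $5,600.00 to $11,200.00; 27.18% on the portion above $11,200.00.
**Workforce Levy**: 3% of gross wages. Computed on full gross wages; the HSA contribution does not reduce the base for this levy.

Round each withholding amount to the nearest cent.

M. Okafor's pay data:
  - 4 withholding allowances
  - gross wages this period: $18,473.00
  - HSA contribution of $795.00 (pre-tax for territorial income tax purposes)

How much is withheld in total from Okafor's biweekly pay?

$3,277.57

Territorial Income Tax: taxable = $18,473.00 − $795.00 − 4×$420.00 = $15,998.00
  $1,419.28 + 27.18% × ($15,998.00 − $11,200.00) = $1,419.28 + 27.18% × $4,798.00 = $2,723.38
Workforce Levy: 3% × $18,473.00 = $554.19
Total: $2,723.38 + $554.19 = $3,277.57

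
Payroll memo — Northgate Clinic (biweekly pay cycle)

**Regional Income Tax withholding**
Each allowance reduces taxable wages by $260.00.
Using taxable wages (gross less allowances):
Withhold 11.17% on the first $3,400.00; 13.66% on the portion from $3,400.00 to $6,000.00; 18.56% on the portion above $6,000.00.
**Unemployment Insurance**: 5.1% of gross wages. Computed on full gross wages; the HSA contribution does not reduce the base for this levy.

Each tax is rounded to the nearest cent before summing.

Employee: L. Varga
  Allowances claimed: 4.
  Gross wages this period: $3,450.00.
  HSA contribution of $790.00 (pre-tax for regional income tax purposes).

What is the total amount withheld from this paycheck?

Regional Income Tax: taxable = $3,450.00 − $790.00 − 4×$260.00 = $1,620.00
  11.17% × $1,620.00 = $180.95
Unemployment Insurance: 5.1% × $3,450.00 = $175.95
Total: $180.95 + $175.95 = $356.90

$356.90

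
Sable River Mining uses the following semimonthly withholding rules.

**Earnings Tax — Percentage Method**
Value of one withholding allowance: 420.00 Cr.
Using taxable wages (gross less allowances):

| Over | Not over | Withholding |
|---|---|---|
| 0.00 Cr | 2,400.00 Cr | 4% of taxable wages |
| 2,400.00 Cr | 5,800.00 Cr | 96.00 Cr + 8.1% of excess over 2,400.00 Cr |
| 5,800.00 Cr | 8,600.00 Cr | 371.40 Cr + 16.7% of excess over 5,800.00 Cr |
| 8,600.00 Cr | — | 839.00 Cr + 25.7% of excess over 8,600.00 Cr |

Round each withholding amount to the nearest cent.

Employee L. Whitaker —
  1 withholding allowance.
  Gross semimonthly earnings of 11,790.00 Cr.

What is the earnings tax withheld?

Earnings Tax: taxable = 11,790.00 Cr − 1×420.00 Cr = 11,370.00 Cr
  839.00 Cr + 25.7% × (11,370.00 Cr − 8,600.00 Cr) = 839.00 Cr + 25.7% × 2,770.00 Cr = 1,550.89 Cr

1,550.89 Cr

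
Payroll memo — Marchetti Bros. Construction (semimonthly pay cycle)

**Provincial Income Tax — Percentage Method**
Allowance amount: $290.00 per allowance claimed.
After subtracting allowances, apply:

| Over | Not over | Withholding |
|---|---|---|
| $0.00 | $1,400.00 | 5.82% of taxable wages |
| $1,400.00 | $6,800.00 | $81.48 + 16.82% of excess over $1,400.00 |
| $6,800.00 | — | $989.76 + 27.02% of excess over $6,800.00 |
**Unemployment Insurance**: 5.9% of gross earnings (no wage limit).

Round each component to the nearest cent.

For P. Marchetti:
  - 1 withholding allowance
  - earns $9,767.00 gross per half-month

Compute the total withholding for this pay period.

$2,289.34

Provincial Income Tax: taxable = $9,767.00 − 1×$290.00 = $9,477.00
  $989.76 + 27.02% × ($9,477.00 − $6,800.00) = $989.76 + 27.02% × $2,677.00 = $1,713.09
Unemployment Insurance: 5.9% × $9,767.00 = $576.25
Total: $1,713.09 + $576.25 = $2,289.34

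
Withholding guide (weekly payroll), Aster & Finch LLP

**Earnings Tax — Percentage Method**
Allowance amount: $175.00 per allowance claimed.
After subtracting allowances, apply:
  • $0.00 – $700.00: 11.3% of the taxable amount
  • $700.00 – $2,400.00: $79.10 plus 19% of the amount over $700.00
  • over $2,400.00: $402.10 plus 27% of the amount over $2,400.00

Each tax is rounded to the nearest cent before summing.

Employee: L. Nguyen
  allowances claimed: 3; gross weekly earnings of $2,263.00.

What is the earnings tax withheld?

Earnings Tax: taxable = $2,263.00 − 3×$175.00 = $1,738.00
  $79.10 + 19% × ($1,738.00 − $700.00) = $79.10 + 19% × $1,038.00 = $276.32

$276.32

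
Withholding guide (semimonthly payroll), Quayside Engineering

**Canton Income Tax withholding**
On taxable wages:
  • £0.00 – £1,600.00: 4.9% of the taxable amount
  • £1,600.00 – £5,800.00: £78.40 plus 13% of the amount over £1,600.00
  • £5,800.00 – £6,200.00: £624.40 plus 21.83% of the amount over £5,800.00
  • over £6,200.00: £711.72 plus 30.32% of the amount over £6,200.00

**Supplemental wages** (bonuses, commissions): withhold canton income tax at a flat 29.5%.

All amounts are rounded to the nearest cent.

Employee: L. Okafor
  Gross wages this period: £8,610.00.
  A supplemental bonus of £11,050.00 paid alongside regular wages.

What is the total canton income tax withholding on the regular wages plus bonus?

Canton Income Tax: taxable = £8,610.00
  £711.72 + 30.32% × (£8,610.00 − £6,200.00) = £711.72 + 30.32% × £2,410.00 = £1,442.43
Supplemental (29.5% flat on bonus): 29.5% × £11,050.00 = £3,259.75
Total canton income tax: £1,442.43 + £3,259.75 = £4,702.18

£4,702.18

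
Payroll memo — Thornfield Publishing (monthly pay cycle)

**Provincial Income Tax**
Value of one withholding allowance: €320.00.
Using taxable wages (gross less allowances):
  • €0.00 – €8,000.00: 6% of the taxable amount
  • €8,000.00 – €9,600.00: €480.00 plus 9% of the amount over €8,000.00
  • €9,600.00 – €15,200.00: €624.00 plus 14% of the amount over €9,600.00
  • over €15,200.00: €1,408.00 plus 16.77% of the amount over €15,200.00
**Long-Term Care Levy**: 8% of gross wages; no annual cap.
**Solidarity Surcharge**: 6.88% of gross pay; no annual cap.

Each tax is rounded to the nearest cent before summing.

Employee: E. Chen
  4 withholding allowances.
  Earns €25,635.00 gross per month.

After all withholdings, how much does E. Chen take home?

Provincial Income Tax: taxable = €25,635.00 − 4×€320.00 = €24,355.00
  €1,408.00 + 16.77% × (€24,355.00 − €15,200.00) = €1,408.00 + 16.77% × €9,155.00 = €2,943.29
Long-Term Care Levy: 8% × €25,635.00 = €2,050.80
Solidarity Surcharge: 6.88% × €25,635.00 = €1,763.69
Total withheld: €2,943.29 + €2,050.80 + €1,763.69 = €6,757.78
Net pay: €25,635.00 − €6,757.78 = €18,877.22

€18,877.22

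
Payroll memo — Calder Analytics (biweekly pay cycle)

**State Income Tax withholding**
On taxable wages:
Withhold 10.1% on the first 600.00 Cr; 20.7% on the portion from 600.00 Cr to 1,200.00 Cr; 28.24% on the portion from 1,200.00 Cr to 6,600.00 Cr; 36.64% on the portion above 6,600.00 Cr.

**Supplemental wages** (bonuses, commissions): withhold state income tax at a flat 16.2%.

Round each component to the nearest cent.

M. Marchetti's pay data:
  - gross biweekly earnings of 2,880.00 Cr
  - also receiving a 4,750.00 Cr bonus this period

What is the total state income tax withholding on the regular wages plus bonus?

State Income Tax: taxable = 2,880.00 Cr
  184.80 Cr + 28.24% × (2,880.00 Cr − 1,200.00 Cr) = 184.80 Cr + 28.24% × 1,680.00 Cr = 659.23 Cr
Supplemental (16.2% flat on bonus): 16.2% × 4,750.00 Cr = 769.50 Cr
Total state income tax: 659.23 Cr + 769.50 Cr = 1,428.73 Cr

1,428.73 Cr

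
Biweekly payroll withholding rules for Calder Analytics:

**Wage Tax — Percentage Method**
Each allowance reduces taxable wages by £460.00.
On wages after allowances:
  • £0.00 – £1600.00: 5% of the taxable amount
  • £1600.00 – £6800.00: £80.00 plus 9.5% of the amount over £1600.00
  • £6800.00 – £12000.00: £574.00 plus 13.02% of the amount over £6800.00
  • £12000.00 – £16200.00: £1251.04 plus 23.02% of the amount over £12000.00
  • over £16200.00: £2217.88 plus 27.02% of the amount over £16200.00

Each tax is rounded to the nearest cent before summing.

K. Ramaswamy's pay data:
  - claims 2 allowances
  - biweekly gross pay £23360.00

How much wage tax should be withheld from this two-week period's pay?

£3903.93

Wage Tax: taxable = £23360.00 − 2×£460.00 = £22440.00
  £2217.88 + 27.02% × (£22440.00 − £16200.00) = £2217.88 + 27.02% × £6240.00 = £3903.93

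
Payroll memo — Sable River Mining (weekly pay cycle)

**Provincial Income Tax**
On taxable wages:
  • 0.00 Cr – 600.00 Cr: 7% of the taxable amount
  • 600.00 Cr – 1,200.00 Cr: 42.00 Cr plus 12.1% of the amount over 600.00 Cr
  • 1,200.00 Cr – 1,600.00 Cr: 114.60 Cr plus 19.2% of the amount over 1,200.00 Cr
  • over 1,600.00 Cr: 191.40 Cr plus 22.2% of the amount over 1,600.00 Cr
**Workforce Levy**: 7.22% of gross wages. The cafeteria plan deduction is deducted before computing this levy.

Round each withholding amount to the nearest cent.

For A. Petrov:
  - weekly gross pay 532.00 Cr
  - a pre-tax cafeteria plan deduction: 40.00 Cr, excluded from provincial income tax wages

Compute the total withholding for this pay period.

69.96 Cr

Provincial Income Tax: taxable = 532.00 Cr − 40.00 Cr = 492.00 Cr
  7% × 492.00 Cr = 34.44 Cr
Workforce Levy: 7.22% × 492.00 Cr = 35.52 Cr
Total: 34.44 Cr + 35.52 Cr = 69.96 Cr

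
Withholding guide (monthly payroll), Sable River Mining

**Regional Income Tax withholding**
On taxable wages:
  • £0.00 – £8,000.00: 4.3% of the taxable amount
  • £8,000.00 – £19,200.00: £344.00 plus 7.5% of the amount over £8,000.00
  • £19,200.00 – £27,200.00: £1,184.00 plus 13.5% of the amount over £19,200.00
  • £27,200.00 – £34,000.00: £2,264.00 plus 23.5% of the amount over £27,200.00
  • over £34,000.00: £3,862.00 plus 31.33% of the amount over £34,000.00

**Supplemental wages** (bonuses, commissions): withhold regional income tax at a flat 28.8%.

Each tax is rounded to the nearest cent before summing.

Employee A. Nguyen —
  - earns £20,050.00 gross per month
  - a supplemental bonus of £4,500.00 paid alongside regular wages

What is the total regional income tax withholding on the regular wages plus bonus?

£2,594.75

Regional Income Tax: taxable = £20,050.00
  £1,184.00 + 13.5% × (£20,050.00 − £19,200.00) = £1,184.00 + 13.5% × £850.00 = £1,298.75
Supplemental (28.8% flat on bonus): 28.8% × £4,500.00 = £1,296.00
Total regional income tax: £1,298.75 + £1,296.00 = £2,594.75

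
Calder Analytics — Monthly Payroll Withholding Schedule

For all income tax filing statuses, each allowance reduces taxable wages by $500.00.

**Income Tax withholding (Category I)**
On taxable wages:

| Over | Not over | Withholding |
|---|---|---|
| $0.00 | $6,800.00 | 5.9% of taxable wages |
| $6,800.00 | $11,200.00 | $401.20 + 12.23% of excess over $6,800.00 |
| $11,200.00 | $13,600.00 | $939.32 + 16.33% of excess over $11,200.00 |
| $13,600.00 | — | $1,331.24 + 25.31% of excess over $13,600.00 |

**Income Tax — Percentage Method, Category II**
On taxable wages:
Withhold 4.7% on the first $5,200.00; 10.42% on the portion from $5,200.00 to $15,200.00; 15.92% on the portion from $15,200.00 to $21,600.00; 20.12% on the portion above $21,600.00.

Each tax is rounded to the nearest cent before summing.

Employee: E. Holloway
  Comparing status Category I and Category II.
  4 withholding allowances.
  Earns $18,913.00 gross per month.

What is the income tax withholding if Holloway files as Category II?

$1,559.11

Income Tax (Category II): taxable = $18,913.00 − 4×$500.00 = $16,913.00
  $1,286.40 + 15.92% × ($16,913.00 − $15,200.00) = $1,286.40 + 15.92% × $1,713.00 = $1,559.11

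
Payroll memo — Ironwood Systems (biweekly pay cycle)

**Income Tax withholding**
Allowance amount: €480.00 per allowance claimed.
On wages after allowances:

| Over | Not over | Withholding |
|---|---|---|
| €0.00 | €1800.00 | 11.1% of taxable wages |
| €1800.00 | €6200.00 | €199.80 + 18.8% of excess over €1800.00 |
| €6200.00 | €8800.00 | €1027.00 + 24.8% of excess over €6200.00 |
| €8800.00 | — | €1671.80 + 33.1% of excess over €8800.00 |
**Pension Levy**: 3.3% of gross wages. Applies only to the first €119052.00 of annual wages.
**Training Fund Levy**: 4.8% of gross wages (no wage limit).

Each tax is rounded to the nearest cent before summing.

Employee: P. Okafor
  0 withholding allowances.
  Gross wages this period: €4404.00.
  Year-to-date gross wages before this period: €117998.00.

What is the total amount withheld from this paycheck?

€935.52

Income Tax: taxable = €4404.00
  €199.80 + 18.8% × (€4404.00 − €1800.00) = €199.80 + 18.8% × €2604.00 = €689.35
Pension Levy: cap €119052.00 − YTD €117998.00 = €1054.00 subject; 3.3% × €1054.00 = €34.78
Training Fund Levy: 4.8% × €4404.00 = €211.39
Total: €689.35 + €34.78 + €211.39 = €935.52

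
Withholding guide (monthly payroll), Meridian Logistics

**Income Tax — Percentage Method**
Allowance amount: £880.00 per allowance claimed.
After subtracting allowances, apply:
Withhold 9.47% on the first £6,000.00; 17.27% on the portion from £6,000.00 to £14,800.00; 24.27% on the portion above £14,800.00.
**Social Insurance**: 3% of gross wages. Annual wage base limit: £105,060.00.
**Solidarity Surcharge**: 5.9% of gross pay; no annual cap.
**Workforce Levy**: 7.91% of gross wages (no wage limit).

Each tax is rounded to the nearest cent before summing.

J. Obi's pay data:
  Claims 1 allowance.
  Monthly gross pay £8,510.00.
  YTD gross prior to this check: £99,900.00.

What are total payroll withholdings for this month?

Income Tax: taxable = £8,510.00 − 1×£880.00 = £7,630.00
  £568.20 + 17.27% × (£7,630.00 − £6,000.00) = £568.20 + 17.27% × £1,630.00 = £849.70
Social Insurance: cap £105,060.00 − YTD £99,900.00 = £5,160.00 subject; 3% × £5,160.00 = £154.80
Solidarity Surcharge: 5.9% × £8,510.00 = £502.09
Workforce Levy: 7.91% × £8,510.00 = £673.14
Total: £849.70 + £154.80 + £502.09 + £673.14 = £2,179.73

£2,179.73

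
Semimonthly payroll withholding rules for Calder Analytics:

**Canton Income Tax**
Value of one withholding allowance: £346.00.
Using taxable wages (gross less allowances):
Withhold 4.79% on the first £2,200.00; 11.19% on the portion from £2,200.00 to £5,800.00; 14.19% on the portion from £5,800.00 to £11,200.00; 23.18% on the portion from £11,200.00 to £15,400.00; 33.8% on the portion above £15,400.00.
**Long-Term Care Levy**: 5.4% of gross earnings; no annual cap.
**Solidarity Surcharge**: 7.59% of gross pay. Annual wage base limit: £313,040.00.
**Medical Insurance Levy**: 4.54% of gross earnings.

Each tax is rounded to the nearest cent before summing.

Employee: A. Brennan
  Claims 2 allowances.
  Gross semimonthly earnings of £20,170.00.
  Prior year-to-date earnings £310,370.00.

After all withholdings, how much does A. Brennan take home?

Canton Income Tax: taxable = £20,170.00 − 2×£346.00 = £19,478.00
  £2,248.04 + 33.8% × (£19,478.00 − £15,400.00) = £2,248.04 + 33.8% × £4,078.00 = £3,626.40
Long-Term Care Levy: 5.4% × £20,170.00 = £1,089.18
Solidarity Surcharge: cap £313,040.00 − YTD £310,370.00 = £2,670.00 subject; 7.59% × £2,670.00 = £202.65
Medical Insurance Levy: 4.54% × £20,170.00 = £915.72
Total withheld: £3,626.40 + £1,089.18 + £202.65 + £915.72 = £5,833.95
Net pay: £20,170.00 − £5,833.95 = £14,336.05

£14,336.05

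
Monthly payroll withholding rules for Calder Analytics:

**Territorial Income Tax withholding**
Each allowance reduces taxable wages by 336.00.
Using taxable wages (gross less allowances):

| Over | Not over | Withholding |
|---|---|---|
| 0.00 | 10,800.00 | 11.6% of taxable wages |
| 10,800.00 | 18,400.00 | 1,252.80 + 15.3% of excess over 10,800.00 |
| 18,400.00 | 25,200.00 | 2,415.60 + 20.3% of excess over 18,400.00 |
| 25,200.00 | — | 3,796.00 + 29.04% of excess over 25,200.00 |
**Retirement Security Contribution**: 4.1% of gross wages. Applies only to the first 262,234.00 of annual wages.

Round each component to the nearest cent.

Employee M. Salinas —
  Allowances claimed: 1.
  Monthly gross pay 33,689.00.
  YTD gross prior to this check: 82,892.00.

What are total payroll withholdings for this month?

7,544.88

Territorial Income Tax: taxable = 33,689.00 − 1×336.00 = 33,353.00
  3,796.00 + 29.04% × (33,353.00 − 25,200.00) = 3,796.00 + 29.04% × 8,153.00 = 6,163.63
Retirement Security Contribution: 4.1% × 33,689.00 = 1,381.25
Total: 6,163.63 + 1,381.25 = 7,544.88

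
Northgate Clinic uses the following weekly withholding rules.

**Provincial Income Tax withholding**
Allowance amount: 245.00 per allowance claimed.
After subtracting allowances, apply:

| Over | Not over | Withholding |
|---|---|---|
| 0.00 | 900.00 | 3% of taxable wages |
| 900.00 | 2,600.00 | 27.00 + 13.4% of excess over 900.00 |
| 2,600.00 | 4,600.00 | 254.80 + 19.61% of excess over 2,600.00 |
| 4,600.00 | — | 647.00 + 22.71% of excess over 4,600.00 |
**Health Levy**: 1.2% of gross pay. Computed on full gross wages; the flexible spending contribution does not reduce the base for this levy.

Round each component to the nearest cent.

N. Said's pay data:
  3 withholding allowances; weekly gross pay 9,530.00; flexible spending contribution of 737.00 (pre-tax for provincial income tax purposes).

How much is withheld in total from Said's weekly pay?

Provincial Income Tax: taxable = 9,530.00 − 737.00 − 3×245.00 = 8,058.00
  647.00 + 22.71% × (8,058.00 − 4,600.00) = 647.00 + 22.71% × 3,458.00 = 1,432.31
Health Levy: 1.2% × 9,530.00 = 114.36
Total: 1,432.31 + 114.36 = 1,546.67

1,546.67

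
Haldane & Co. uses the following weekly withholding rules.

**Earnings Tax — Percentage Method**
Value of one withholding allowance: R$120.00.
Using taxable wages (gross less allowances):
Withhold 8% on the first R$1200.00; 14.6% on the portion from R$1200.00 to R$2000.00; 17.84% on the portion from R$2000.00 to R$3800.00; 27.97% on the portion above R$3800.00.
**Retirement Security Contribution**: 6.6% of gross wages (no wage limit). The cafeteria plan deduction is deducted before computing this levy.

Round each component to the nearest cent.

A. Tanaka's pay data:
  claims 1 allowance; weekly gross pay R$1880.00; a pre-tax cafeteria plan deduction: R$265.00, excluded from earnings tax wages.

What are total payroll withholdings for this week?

R$245.66

Earnings Tax: taxable = R$1880.00 − R$265.00 − 1×R$120.00 = R$1495.00
  R$96.00 + 14.6% × (R$1495.00 − R$1200.00) = R$96.00 + 14.6% × R$295.00 = R$139.07
Retirement Security Contribution: 6.6% × R$1615.00 = R$106.59
Total: R$139.07 + R$106.59 = R$245.66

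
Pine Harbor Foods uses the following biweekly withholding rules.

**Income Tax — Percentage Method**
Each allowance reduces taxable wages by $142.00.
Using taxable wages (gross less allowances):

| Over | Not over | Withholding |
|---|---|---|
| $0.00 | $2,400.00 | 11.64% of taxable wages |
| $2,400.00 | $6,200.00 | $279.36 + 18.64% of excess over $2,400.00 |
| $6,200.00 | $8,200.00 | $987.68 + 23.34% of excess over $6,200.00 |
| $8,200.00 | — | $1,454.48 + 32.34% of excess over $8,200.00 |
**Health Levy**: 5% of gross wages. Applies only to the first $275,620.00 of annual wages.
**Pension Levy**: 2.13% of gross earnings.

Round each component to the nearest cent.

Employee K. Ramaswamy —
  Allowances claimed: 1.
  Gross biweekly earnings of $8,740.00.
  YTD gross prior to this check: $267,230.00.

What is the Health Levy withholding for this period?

$419.50

Health Levy: cap $275,620.00 − YTD $267,230.00 = $8,390.00 subject; 5% × $8,390.00 = $419.50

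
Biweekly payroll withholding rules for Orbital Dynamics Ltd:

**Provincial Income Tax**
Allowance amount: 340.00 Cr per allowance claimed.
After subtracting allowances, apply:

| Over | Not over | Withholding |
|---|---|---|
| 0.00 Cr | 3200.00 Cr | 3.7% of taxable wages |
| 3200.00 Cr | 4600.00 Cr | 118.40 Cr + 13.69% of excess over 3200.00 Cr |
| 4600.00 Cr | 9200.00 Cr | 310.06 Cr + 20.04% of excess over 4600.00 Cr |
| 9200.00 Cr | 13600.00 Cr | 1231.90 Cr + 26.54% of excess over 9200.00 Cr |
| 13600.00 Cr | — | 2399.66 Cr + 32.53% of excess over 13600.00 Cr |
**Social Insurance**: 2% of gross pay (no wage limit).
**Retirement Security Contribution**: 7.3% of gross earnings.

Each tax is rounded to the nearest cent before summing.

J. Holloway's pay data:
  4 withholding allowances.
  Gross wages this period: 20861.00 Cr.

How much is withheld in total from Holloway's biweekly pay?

6259.33 Cr

Provincial Income Tax: taxable = 20861.00 Cr − 4×340.00 Cr = 19501.00 Cr
  2399.66 Cr + 32.53% × (19501.00 Cr − 13600.00 Cr) = 2399.66 Cr + 32.53% × 5901.00 Cr = 4319.26 Cr
Social Insurance: 2% × 20861.00 Cr = 417.22 Cr
Retirement Security Contribution: 7.3% × 20861.00 Cr = 1522.85 Cr
Total: 4319.26 Cr + 417.22 Cr + 1522.85 Cr = 6259.33 Cr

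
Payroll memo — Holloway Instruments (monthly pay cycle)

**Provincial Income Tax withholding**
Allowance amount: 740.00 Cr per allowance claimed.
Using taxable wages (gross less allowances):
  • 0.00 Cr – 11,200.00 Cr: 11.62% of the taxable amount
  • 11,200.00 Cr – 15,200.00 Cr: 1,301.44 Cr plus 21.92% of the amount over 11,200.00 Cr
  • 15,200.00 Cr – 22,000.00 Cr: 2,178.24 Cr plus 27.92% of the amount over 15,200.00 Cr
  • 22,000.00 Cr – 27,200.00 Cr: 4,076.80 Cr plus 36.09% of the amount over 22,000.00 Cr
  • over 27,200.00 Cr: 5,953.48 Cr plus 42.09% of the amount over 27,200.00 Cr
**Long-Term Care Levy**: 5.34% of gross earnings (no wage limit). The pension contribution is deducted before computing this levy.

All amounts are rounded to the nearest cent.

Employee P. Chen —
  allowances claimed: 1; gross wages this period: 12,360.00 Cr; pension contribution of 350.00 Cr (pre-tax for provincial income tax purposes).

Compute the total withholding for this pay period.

Provincial Income Tax: taxable = 12,360.00 Cr − 350.00 Cr − 1×740.00 Cr = 11,270.00 Cr
  1,301.44 Cr + 21.92% × (11,270.00 Cr − 11,200.00 Cr) = 1,301.44 Cr + 21.92% × 70.00 Cr = 1,316.78 Cr
Long-Term Care Levy: 5.34% × 12,010.00 Cr = 641.33 Cr
Total: 1,316.78 Cr + 641.33 Cr = 1,958.11 Cr

1,958.11 Cr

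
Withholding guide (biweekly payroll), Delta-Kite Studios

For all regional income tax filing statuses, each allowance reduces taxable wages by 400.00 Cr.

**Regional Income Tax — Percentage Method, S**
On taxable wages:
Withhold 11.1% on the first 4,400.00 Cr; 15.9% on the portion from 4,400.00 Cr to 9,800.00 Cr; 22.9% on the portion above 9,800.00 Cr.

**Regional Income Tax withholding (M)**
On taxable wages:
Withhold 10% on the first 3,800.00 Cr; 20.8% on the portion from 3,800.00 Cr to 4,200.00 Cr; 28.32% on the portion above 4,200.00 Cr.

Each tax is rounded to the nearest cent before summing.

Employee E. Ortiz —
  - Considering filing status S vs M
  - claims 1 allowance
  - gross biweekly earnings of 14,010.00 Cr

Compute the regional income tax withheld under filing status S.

Regional Income Tax (S): taxable = 14,010.00 Cr − 1×400.00 Cr = 13,610.00 Cr
  1,347.00 Cr + 22.9% × (13,610.00 Cr − 9,800.00 Cr) = 1,347.00 Cr + 22.9% × 3,810.00 Cr = 2,219.49 Cr

2,219.49 Cr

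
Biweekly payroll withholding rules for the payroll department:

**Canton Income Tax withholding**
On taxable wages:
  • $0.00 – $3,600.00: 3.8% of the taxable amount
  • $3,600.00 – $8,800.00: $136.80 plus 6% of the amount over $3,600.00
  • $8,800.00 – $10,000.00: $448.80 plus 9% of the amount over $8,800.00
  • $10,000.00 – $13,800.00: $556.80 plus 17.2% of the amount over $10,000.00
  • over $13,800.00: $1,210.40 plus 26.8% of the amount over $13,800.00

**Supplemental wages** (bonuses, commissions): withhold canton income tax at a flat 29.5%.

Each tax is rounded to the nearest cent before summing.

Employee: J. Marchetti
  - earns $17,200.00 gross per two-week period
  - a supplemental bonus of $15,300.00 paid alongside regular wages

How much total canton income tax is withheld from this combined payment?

$6,635.10

Canton Income Tax: taxable = $17,200.00
  $1,210.40 + 26.8% × ($17,200.00 − $13,800.00) = $1,210.40 + 26.8% × $3,400.00 = $2,121.60
Supplemental (29.5% flat on bonus): 29.5% × $15,300.00 = $4,513.50
Total canton income tax: $2,121.60 + $4,513.50 = $6,635.10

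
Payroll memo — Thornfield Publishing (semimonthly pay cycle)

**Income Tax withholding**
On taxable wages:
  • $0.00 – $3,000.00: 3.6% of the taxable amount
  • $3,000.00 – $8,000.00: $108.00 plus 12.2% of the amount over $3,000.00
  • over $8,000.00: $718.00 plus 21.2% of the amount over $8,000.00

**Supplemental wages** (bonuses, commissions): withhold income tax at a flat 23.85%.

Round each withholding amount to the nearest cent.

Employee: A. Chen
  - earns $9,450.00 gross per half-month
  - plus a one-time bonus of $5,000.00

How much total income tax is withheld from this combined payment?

Income Tax: taxable = $9,450.00
  $718.00 + 21.2% × ($9,450.00 − $8,000.00) = $718.00 + 21.2% × $1,450.00 = $1,025.40
Supplemental (23.85% flat on bonus): 23.85% × $5,000.00 = $1,192.50
Total income tax: $1,025.40 + $1,192.50 = $2,217.90

$2,217.90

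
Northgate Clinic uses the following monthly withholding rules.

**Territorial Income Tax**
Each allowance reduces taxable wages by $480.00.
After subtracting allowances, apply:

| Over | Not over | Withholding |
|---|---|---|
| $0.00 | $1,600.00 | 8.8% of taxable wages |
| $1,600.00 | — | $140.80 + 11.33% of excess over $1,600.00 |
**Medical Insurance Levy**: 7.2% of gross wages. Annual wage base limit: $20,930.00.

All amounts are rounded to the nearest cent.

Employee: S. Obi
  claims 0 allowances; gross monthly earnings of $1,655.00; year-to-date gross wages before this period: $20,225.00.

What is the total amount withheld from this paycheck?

Territorial Income Tax: taxable = $1,655.00
  $140.80 + 11.33% × ($1,655.00 − $1,600.00) = $140.80 + 11.33% × $55.00 = $147.03
Medical Insurance Levy: cap $20,930.00 − YTD $20,225.00 = $705.00 subject; 7.2% × $705.00 = $50.76
Total: $147.03 + $50.76 = $197.79

$197.79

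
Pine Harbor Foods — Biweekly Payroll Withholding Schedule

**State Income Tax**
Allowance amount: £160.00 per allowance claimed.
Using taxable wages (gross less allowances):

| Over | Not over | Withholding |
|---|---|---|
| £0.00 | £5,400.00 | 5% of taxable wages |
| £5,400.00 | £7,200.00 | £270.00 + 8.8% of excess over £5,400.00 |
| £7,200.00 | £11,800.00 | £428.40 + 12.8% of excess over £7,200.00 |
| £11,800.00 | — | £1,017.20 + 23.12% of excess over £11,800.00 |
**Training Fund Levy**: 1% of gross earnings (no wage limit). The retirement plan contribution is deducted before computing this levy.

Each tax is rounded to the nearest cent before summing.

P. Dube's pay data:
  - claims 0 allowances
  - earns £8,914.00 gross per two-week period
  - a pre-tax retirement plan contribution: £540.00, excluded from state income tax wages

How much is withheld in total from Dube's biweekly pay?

State Income Tax: taxable = £8,914.00 − £540.00 = £8,374.00
  £428.40 + 12.8% × (£8,374.00 − £7,200.00) = £428.40 + 12.8% × £1,174.00 = £578.67
Training Fund Levy: 1% × £8,374.00 = £83.74
Total: £578.67 + £83.74 = £662.41

£662.41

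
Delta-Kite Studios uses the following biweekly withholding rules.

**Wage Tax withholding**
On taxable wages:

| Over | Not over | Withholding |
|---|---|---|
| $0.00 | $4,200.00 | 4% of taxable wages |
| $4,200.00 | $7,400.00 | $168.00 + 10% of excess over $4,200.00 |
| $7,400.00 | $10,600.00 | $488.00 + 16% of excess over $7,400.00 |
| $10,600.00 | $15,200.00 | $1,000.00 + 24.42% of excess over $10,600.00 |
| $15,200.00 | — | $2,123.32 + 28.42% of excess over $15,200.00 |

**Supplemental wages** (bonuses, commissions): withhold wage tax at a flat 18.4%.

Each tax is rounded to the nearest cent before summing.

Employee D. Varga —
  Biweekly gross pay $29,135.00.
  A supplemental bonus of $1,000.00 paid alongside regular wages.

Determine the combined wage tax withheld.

Wage Tax: taxable = $29,135.00
  $2,123.32 + 28.42% × ($29,135.00 − $15,200.00) = $2,123.32 + 28.42% × $13,935.00 = $6,083.65
Supplemental (18.4% flat on bonus): 18.4% × $1,000.00 = $184.00
Total wage tax: $6,083.65 + $184.00 = $6,267.65

$6,267.65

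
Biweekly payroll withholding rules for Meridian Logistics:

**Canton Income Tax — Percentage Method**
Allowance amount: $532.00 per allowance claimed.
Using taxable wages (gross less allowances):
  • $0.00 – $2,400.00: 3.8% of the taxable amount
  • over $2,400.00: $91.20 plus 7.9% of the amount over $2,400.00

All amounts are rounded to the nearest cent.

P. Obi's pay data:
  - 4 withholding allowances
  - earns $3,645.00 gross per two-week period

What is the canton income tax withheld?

Canton Income Tax: taxable = $3,645.00 − 4×$532.00 = $1,517.00
  3.8% × $1,517.00 = $57.65

$57.65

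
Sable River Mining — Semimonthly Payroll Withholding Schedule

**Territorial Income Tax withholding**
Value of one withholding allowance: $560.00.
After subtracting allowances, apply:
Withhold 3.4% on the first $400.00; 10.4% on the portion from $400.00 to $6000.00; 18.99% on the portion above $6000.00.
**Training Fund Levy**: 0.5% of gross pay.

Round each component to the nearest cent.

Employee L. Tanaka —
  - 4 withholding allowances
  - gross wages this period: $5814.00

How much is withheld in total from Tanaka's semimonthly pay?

Territorial Income Tax: taxable = $5814.00 − 4×$560.00 = $3574.00
  $13.60 + 10.4% × ($3574.00 − $400.00) = $13.60 + 10.4% × $3174.00 = $343.70
Training Fund Levy: 0.5% × $5814.00 = $29.07
Total: $343.70 + $29.07 = $372.77

$372.77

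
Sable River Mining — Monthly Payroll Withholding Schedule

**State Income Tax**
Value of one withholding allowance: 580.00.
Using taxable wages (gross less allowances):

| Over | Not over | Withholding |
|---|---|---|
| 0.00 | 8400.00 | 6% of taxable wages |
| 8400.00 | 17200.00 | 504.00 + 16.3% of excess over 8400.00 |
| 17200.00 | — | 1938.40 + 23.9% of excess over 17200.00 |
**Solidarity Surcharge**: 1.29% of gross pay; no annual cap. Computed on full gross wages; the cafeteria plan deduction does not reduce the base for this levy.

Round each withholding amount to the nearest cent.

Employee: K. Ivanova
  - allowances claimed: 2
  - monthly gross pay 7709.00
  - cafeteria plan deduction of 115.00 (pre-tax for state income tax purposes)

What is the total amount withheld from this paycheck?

State Income Tax: taxable = 7709.00 − 115.00 − 2×580.00 = 6434.00
  6% × 6434.00 = 386.04
Solidarity Surcharge: 1.29% × 7709.00 = 99.45
Total: 386.04 + 99.45 = 485.49

485.49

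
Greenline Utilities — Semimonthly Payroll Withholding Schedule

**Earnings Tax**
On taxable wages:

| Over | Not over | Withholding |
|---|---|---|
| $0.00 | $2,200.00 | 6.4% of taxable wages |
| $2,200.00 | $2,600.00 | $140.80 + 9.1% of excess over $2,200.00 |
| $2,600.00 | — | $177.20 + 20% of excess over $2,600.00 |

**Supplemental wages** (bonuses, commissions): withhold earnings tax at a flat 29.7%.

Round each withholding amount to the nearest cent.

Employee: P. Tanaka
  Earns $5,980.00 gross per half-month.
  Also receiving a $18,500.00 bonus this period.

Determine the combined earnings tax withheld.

$6,347.70

Earnings Tax: taxable = $5,980.00
  $177.20 + 20% × ($5,980.00 − $2,600.00) = $177.20 + 20% × $3,380.00 = $853.20
Supplemental (29.7% flat on bonus): 29.7% × $18,500.00 = $5,494.50
Total earnings tax: $853.20 + $5,494.50 = $6,347.70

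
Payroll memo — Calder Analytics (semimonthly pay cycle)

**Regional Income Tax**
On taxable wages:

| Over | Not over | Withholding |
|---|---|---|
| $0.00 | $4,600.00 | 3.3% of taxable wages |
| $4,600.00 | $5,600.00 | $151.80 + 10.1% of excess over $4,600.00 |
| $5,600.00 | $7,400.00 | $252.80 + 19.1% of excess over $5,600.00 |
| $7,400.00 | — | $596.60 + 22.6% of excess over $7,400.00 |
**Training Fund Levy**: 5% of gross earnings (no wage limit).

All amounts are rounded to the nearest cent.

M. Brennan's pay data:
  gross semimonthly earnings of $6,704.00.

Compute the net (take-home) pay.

Regional Income Tax: taxable = $6,704.00
  $252.80 + 19.1% × ($6,704.00 − $5,600.00) = $252.80 + 19.1% × $1,104.00 = $463.66
Training Fund Levy: 5% × $6,704.00 = $335.20
Total withheld: $463.66 + $335.20 = $798.86
Net pay: $6,704.00 − $798.86 = $5,905.14

$5,905.14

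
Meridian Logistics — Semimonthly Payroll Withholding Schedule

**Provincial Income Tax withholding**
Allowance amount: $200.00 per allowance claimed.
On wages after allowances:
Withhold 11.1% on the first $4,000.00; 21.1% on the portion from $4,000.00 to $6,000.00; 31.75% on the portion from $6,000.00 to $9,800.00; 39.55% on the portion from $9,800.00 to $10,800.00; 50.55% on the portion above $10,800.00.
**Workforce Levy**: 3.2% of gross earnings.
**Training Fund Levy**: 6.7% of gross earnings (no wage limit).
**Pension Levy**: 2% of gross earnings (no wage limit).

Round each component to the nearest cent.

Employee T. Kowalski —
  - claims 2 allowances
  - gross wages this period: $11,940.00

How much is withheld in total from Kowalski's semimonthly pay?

Provincial Income Tax: taxable = $11,940.00 − 2×$200.00 = $11,540.00
  $2,468.00 + 50.55% × ($11,540.00 − $10,800.00) = $2,468.00 + 50.55% × $740.00 = $2,842.07
Workforce Levy: 3.2% × $11,940.00 = $382.08
Training Fund Levy: 6.7% × $11,940.00 = $799.98
Pension Levy: 2% × $11,940.00 = $238.80
Total: $2,842.07 + $382.08 + $799.98 + $238.80 = $4,262.93

$4,262.93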